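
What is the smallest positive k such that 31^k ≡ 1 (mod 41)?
10

41 is prime, so ord(31) divides φ(41) = 40.
Divisors of 40: 1, 2, 4, 5, 8, 10, 20, 40.
Repeated squaring: 31^1 ≡ 31, 31^2 ≡ 18, 31^4 ≡ 37, 31^8 ≡ 16, 31^16 ≡ 10, 31^32 ≡ 18 (mod 41).
Test 31^d mod 41 for each divisor d in increasing order:
31^1 ≡ 31
31^2 ≡ 18
31^4 ≡ 37
31^5 = 31^4·31^1 ≡ 40
31^8 ≡ 16
31^10 = 31^8·31^2 ≡ 1  ← first divisor giving 1
The order is 10.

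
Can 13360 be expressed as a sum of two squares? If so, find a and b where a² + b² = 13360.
Not possible

Factorization: 13360 = 2^4 × 5 × 167
By Fermat: n is sum of two squares iff every prime p ≡ 3 (mod 4) appears to even power.
Prime(s) ≡ 3 (mod 4) with odd exponent: [(167, 1)]
Therefore 13360 cannot be expressed as a² + b².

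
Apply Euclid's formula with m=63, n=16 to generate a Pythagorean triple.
(3713, 2016, 4225)

Euclid's formula: a = m² - n², b = 2mn, c = m² + n²
m = 63, n = 16
a = 63² - 16² = 3969 - 256 = 3713
b = 2 × 63 × 16 = 2016
c = 63² + 16² = 3969 + 256 = 4225
Verification: 3713² + 2016² = 13786369 + 4064256 = 17850625 = 4225² ✓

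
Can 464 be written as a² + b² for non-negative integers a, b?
8² + 20² (a=8, b=20)

Factorization: 464 = 2^4 × 29
By Fermat: n is sum of two squares iff every prime p ≡ 3 (mod 4) appears to even power.
All primes ≡ 3 (mod 4) appear to even power.
Search a = 0, 1, 2, … for 464 - a² a perfect square: first hit at a = 8: 464 - 64 = 400 = 20².
464 = 8² + 20² = 64 + 400 ✓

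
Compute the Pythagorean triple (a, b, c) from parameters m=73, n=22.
(4845, 3212, 5813)

Euclid's formula: a = m² - n², b = 2mn, c = m² + n²
m = 73, n = 22
a = 73² - 22² = 5329 - 484 = 4845
b = 2 × 73 × 22 = 3212
c = 73² + 22² = 5329 + 484 = 5813
Verification: 4845² + 3212² = 23474025 + 10316944 = 33790969 = 5813² ✓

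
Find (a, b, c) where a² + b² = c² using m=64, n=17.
(3807, 2176, 4385)

Euclid's formula: a = m² - n², b = 2mn, c = m² + n²
m = 64, n = 17
a = 64² - 17² = 4096 - 289 = 3807
b = 2 × 64 × 17 = 2176
c = 64² + 17² = 4096 + 289 = 4385
Verification: 3807² + 2176² = 14493249 + 4734976 = 19228225 = 4385² ✓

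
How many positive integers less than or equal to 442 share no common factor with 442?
192

442 = 2 × 13 × 17
φ(n) = n × ∏(1 - 1/p) for each prime p dividing n
φ(442) = 442 × (1 - 1/2) × (1 - 1/13) × (1 - 1/17) = 192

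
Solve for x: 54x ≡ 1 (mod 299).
72

gcd(54, 299) = 1, so the inverse exists.
Extended Euclidean algorithm on (299, 54):
299 = 5 × 54 + 29  ⟹  29 = (1)·299 + (-5)·54
54 = 1 × 29 + 25  ⟹  25 = (-1)·299 + (6)·54
29 = 1 × 25 + 4  ⟹  4 = (2)·299 + (-11)·54
25 = 6 × 4 + 1  ⟹  1 = (-13)·299 + (72)·54
So (72)·54 ≡ 1 (mod 299), i.e. 54^(-1) ≡ 72 (mod 299).
Check: 54 × 72 = 3888 ≡ 1 (mod 299)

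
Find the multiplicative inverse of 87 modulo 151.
92

gcd(87, 151) = 1, so the inverse exists.
Extended Euclidean algorithm on (151, 87):
151 = 1 × 87 + 64  ⟹  64 = (1)·151 + (-1)·87
87 = 1 × 64 + 23  ⟹  23 = (-1)·151 + (2)·87
64 = 2 × 23 + 18  ⟹  18 = (3)·151 + (-5)·87
23 = 1 × 18 + 5  ⟹  5 = (-4)·151 + (7)·87
18 = 3 × 5 + 3  ⟹  3 = (15)·151 + (-26)·87
5 = 1 × 3 + 2  ⟹  2 = (-19)·151 + (33)·87
3 = 1 × 2 + 1  ⟹  1 = (34)·151 + (-59)·87
So (-59)·87 ≡ 1 (mod 151), i.e. 87^(-1) ≡ -59 ≡ 92 (mod 151).
Check: 87 × 92 = 8004 ≡ 1 (mod 151)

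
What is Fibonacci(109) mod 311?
166

Matrix identity: Q^n = [[F_(n+1), F_n], [F_n, F_(n-1)]] with Q = [[1,1],[1,0]].
n = 109 = 1101101₂. Square-and-multiply, entries mod 311:
Q^1 = [[1,1],[1,0]]
Q^3 = (Q^1)²·Q = [[3,2],[2,1]]
Q^6 = (Q^3)² = [[13,8],[8,5]]
Q^13 = (Q^6)²·Q = [[66,233],[233,144]]
Q^27 = (Q^13)²·Q = [[280,177],[177,103]]
Q^54 = (Q^27)² = [[257,304],[304,264]]
Q^109 = (Q^54)²·Q = [[251,166],[166,85]]
F_109 mod 311 = Q^109[0][1] = 166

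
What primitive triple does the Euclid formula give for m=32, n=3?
(1015, 192, 1033)

Euclid's formula: a = m² - n², b = 2mn, c = m² + n²
m = 32, n = 3
a = 32² - 3² = 1024 - 9 = 1015
b = 2 × 32 × 3 = 192
c = 32² + 3² = 1024 + 9 = 1033
Verification: 1015² + 192² = 1030225 + 36864 = 1067089 = 1033² ✓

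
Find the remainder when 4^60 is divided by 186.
94

Repeated squaring. Binary of 60 = 111100.
4^1 ≡ 4 (mod 186); 4^2 ≡ 16 (mod 186); 4^4 ≡ 70 (mod 186); 4^8 ≡ 64 (mod 186); 4^16 ≡ 4 (mod 186); 4^32 ≡ 16 (mod 186)
4^60 = 4^4 × 4^8 × 4^16 × 4^32 ≡ 94 (mod 186)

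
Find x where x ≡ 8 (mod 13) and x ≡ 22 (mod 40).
502

Using Chinese Remainder Theorem:
M = 13 × 40 = 520
M1 = 40, M2 = 13
y1 = 40^(-1) mod 13 = 1
y2 = 13^(-1) mod 40 = 37
x = (8×40×1 + 22×13×37) mod 520 = 502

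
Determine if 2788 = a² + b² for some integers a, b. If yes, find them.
22² + 48² (a=22, b=48)

Factorization: 2788 = 2^2 × 17 × 41
By Fermat: n is sum of two squares iff every prime p ≡ 3 (mod 4) appears to even power.
All primes ≡ 3 (mod 4) appear to even power.
Search a = 0, 1, 2, … for 2788 - a² a perfect square: first hit at a = 22: 2788 - 484 = 2304 = 48².
2788 = 22² + 48² = 484 + 2304 ✓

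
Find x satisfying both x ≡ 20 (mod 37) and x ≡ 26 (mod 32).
538

Using Chinese Remainder Theorem:
M = 37 × 32 = 1184
M1 = 32, M2 = 37
y1 = 32^(-1) mod 37 = 22
y2 = 37^(-1) mod 32 = 13
x = (20×32×22 + 26×37×13) mod 1184 = 538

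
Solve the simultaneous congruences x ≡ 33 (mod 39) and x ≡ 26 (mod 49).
1398

Using Chinese Remainder Theorem:
M = 39 × 49 = 1911
M1 = 49, M2 = 39
y1 = 49^(-1) mod 39 = 4
y2 = 39^(-1) mod 49 = 44
x = (33×49×4 + 26×39×44) mod 1911 = 1398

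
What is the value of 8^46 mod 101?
9

Repeated squaring. Binary of 46 = 101110.
8^1 ≡ 8 (mod 101); 8^2 ≡ 64 (mod 101); 8^4 ≡ 56 (mod 101); 8^8 ≡ 5 (mod 101); 8^16 ≡ 25 (mod 101); 8^32 ≡ 19 (mod 101)
8^46 = 8^2 × 8^4 × 8^8 × 8^32 ≡ 9 (mod 101)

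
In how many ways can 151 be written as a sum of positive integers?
45060624582

p(n) counts ways to write n as a sum of positive integers (order ignored).
Euler's pentagonal recurrence: p(k) = p(k-1) + p(k-2) - p(k-5) - p(k-7) + p(k-12) + p(k-15) - ... (offsets j(3j∓1)/2, signs ++--, p(0)=1, p(<0)=0).
DP table for k = 0..150: p(0)=1, p(1)=1, p(2)=2, p(3)=3, p(4)=5, p(5)=7, p(6)=11, p(7)=15, p(8)=22, p(9)=30, p(10)=42, p(11)=56, p(12)=77, p(13)=101, p(14)=135, p(15)=176, p(16)=231, p(17)=297, p(18)=385, p(19)=490, p(20)=627, p(21)=792, p(22)=1002, p(23)=1255, p(24)=1575, p(25)=1958, p(26)=2436, p(27)=3010, p(28)=3718, p(29)=4565, p(30)=5604, p(31)=6842, p(32)=8349, p(33)=10143, p(34)=12310, p(35)=14883, p(36)=17977, p(37)=21637, p(38)=26015, p(39)=31185, p(40)=37338, p(41)=44583, p(42)=53174, p(43)=63261, p(44)=75175, p(45)=89134, p(46)=105558, p(47)=124754, p(48)=147273, p(49)=173525, p(50)=204226, p(51)=239943, p(52)=281589, p(53)=329931, p(54)=386155, p(55)=451276, p(56)=526823, p(57)=614154, p(58)=715220, p(59)=831820, p(60)=966467, p(61)=1121505, p(62)=1300156, p(63)=1505499, p(64)=1741630, p(65)=2012558, p(66)=2323520, p(67)=2679689, p(68)=3087735, p(69)=3554345, p(70)=4087968, p(71)=4697205, p(72)=5392783, p(73)=6185689, p(74)=7089500, p(75)=8118264, p(76)=9289091, p(77)=10619863, p(78)=12132164, p(79)=13848650, p(80)=15796476, p(81)=18004327, p(82)=20506255, p(83)=23338469, p(84)=26543660, p(85)=30167357, p(86)=34262962, p(87)=38887673, p(88)=44108109, p(89)=49995925, p(90)=56634173, p(91)=64112359, p(92)=72533807, p(93)=82010177, p(94)=92669720, p(95)=104651419, p(96)=118114304, p(97)=133230930, p(98)=150198136, p(99)=169229875, p(100)=190569292, p(101)=214481126, p(102)=241265379, p(103)=271248950, p(104)=304801365, p(105)=342325709, p(106)=384276336, p(107)=431149389, p(108)=483502844, p(109)=541946240, p(110)=607163746, p(111)=679903203, p(112)=761002156, p(113)=851376628, p(114)=952050665, p(115)=1064144451, p(116)=1188908248, p(117)=1327710076, p(118)=1482074143, p(119)=1653668665, p(120)=1844349560, p(121)=2056148051, p(122)=2291320912, p(123)=2552338241, p(124)=2841940500, p(125)=3163127352, p(126)=3519222692, p(127)=3913864295, p(128)=4351078600, p(129)=4835271870, p(130)=5371315400, p(131)=5964539504, p(132)=6620830889, p(133)=7346629512, p(134)=8149040695, p(135)=9035836076, p(136)=10015581680, p(137)=11097645016, p(138)=12292341831, p(139)=13610949895, p(140)=15065878135, p(141)=16670689208, p(142)=18440293320, p(143)=20390982757, p(144)=22540654445, p(145)=24908858009, p(146)=27517052599, p(147)=30388671978, p(148)=33549419497, p(149)=37027355200, p(150)=40853235313.
Final step: p(151) = p(150) + p(149) - p(146) - p(144) + p(139) + p(136) - p(129) - p(125) + p(116) + p(111) - p(100) - p(94) + p(81) + p(74) - p(59) - p(51) + p(34) + p(25) - p(6)
= 40853235313 + 37027355200 - 27517052599 - 22540654445 + 13610949895 + 10015581680 - 4835271870 - 3163127352 + 1188908248 + 679903203 - 190569292 - 92669720 + 18004327 + 7089500 - 831820 - 239943 + 12310 + 1958 - 11
= 45060624582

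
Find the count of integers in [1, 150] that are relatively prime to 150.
40

150 = 2 × 3 × 5^2
φ(n) = n × ∏(1 - 1/p) for each prime p dividing n
φ(150) = 150 × (1 - 1/2) × (1 - 1/3) × (1 - 1/5) = 40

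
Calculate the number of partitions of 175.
435157697830

p(n) counts ways to write n as a sum of positive integers (order ignored).
Euler's pentagonal recurrence: p(k) = p(k-1) + p(k-2) - p(k-5) - p(k-7) + p(k-12) + p(k-15) - ... (offsets j(3j∓1)/2, signs ++--, p(0)=1, p(<0)=0).
DP table for k = 0..174: p(0)=1, p(1)=1, p(2)=2, p(3)=3, p(4)=5, p(5)=7, p(6)=11, p(7)=15, p(8)=22, p(9)=30, p(10)=42, p(11)=56, p(12)=77, p(13)=101, p(14)=135, p(15)=176, p(16)=231, p(17)=297, p(18)=385, p(19)=490, p(20)=627, p(21)=792, p(22)=1002, p(23)=1255, p(24)=1575, p(25)=1958, p(26)=2436, p(27)=3010, p(28)=3718, p(29)=4565, p(30)=5604, p(31)=6842, p(32)=8349, p(33)=10143, p(34)=12310, p(35)=14883, p(36)=17977, p(37)=21637, p(38)=26015, p(39)=31185, p(40)=37338, p(41)=44583, p(42)=53174, p(43)=63261, p(44)=75175, p(45)=89134, p(46)=105558, p(47)=124754, p(48)=147273, p(49)=173525, p(50)=204226, p(51)=239943, p(52)=281589, p(53)=329931, p(54)=386155, p(55)=451276, p(56)=526823, p(57)=614154, p(58)=715220, p(59)=831820, p(60)=966467, p(61)=1121505, p(62)=1300156, p(63)=1505499, p(64)=1741630, p(65)=2012558, p(66)=2323520, p(67)=2679689, p(68)=3087735, p(69)=3554345, p(70)=4087968, p(71)=4697205, p(72)=5392783, p(73)=6185689, p(74)=7089500, p(75)=8118264, p(76)=9289091, p(77)=10619863, p(78)=12132164, p(79)=13848650, p(80)=15796476, p(81)=18004327, p(82)=20506255, p(83)=23338469, p(84)=26543660, p(85)=30167357, p(86)=34262962, p(87)=38887673, p(88)=44108109, p(89)=49995925, p(90)=56634173, p(91)=64112359, p(92)=72533807, p(93)=82010177, p(94)=92669720, p(95)=104651419, p(96)=118114304, p(97)=133230930, p(98)=150198136, p(99)=169229875, p(100)=190569292, p(101)=214481126, p(102)=241265379, p(103)=271248950, p(104)=304801365, p(105)=342325709, p(106)=384276336, p(107)=431149389, p(108)=483502844, p(109)=541946240, p(110)=607163746, p(111)=679903203, p(112)=761002156, p(113)=851376628, p(114)=952050665, p(115)=1064144451, p(116)=1188908248, p(117)=1327710076, p(118)=1482074143, p(119)=1653668665, p(120)=1844349560, p(121)=2056148051, p(122)=2291320912, p(123)=2552338241, p(124)=2841940500, p(125)=3163127352, p(126)=3519222692, p(127)=3913864295, p(128)=4351078600, p(129)=4835271870, p(130)=5371315400, p(131)=5964539504, p(132)=6620830889, p(133)=7346629512, p(134)=8149040695, p(135)=9035836076, p(136)=10015581680, p(137)=11097645016, p(138)=12292341831, p(139)=13610949895, p(140)=15065878135, p(141)=16670689208, p(142)=18440293320, p(143)=20390982757, p(144)=22540654445, p(145)=24908858009, p(146)=27517052599, p(147)=30388671978, p(148)=33549419497, p(149)=37027355200, p(150)=40853235313, p(151)=45060624582, p(152)=49686288421, p(153)=54770336324, p(154)=60356673280, p(155)=66493182097, p(156)=73232243759, p(157)=80630964769, p(158)=88751778802, p(159)=97662728555, p(160)=107438159466, p(161)=118159068427, p(162)=129913904637, p(163)=142798995930, p(164)=156919475295, p(165)=172389800255, p(166)=189334822579, p(167)=207890420102, p(168)=228204732751, p(169)=250438925115, p(170)=274768617130, p(171)=301384802048, p(172)=330495499613, p(173)=362326859895, p(174)=397125074750.
Final step: p(175) = p(174) + p(173) - p(170) - p(168) + p(163) + p(160) - p(153) - p(149) + p(140) + p(135) - p(124) - p(118) + p(105) + p(98) - p(83) - p(75) + p(58) + p(49) - p(30) - p(20)
= 397125074750 + 362326859895 - 274768617130 - 228204732751 + 142798995930 + 107438159466 - 54770336324 - 37027355200 + 15065878135 + 9035836076 - 2841940500 - 1482074143 + 342325709 + 150198136 - 23338469 - 8118264 + 715220 + 173525 - 5604 - 627
= 435157697830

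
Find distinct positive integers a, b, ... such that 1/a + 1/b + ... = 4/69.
1/18 + 1/414

Greedy algorithm:
4/69: ceiling(69/4) = 18, use 1/18
1/414: ceiling(414/1) = 414, use 1/414
Result: 4/69 = 1/18 + 1/414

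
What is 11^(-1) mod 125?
91

gcd(11, 125) = 1, so the inverse exists.
Extended Euclidean algorithm on (125, 11):
125 = 11 × 11 + 4  ⟹  4 = (1)·125 + (-11)·11
11 = 2 × 4 + 3  ⟹  3 = (-2)·125 + (23)·11
4 = 1 × 3 + 1  ⟹  1 = (3)·125 + (-34)·11
So (-34)·11 ≡ 1 (mod 125), i.e. 11^(-1) ≡ -34 ≡ 91 (mod 125).
Check: 11 × 91 = 1001 ≡ 1 (mod 125)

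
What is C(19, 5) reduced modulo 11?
1

Using Lucas' theorem:
Write n=19 and k=5 in base 11:
n in base 11: [1, 8]
k in base 11: [0, 5]
C(19,5) mod 11 = ∏ C(n_i, k_i) mod 11
Digit binomials (mod 11): C(1,0) = 1; C(8,5) = 56 ≡ 1
Product: 1 × 1 = 1 ≡ 1 (mod 11)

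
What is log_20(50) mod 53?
3

Baby-step giant-step with step n = ⌈√53⌉ = 8.
Baby steps 20^j mod 53 (j:value) for j=0..7: 0:1, 1:20, 2:29, 3:50, 4:46, 5:19, 6:9, 7:21.
h = 50 is already in the table at j=3, so x = 3.
Check: 20^3 ≡ 50 (mod 53).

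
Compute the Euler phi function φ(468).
144

468 = 2^2 × 3^2 × 13
φ(n) = n × ∏(1 - 1/p) for each prime p dividing n
φ(468) = 468 × (1 - 1/2) × (1 - 1/3) × (1 - 1/13) = 144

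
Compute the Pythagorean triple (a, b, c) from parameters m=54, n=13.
(2747, 1404, 3085)

Euclid's formula: a = m² - n², b = 2mn, c = m² + n²
m = 54, n = 13
a = 54² - 13² = 2916 - 169 = 2747
b = 2 × 54 × 13 = 1404
c = 54² + 13² = 2916 + 169 = 3085
Verification: 2747² + 1404² = 7546009 + 1971216 = 9517225 = 3085² ✓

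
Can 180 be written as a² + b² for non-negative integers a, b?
6² + 12² (a=6, b=12)

Factorization: 180 = 2^2 × 3^2 × 5
By Fermat: n is sum of two squares iff every prime p ≡ 3 (mod 4) appears to even power.
All primes ≡ 3 (mod 4) appear to even power.
Search a = 0, 1, 2, … for 180 - a² a perfect square: first hit at a = 6: 180 - 36 = 144 = 12².
180 = 6² + 12² = 36 + 144 ✓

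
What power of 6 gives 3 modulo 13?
8

Baby-step giant-step with step n = ⌈√13⌉ = 4.
Baby steps 6^j mod 13 (j:value) for j=0..3: 0:1, 1:6, 2:10, 3:8.
Giant-step multiplier: 6^(-4) ≡ 6^(12-4) = 6^8 ≡ 3 (mod 13).
Giant steps γ_i = 3·3^i mod 13: γ_0=3, γ_1=9, γ_2=1 (in table at j=0).
x = i·n + j = 2·4 + 0 = 8.
Check: 6^8 ≡ 3 (mod 13).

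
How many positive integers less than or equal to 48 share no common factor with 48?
16

48 = 2^4 × 3
φ(n) = n × ∏(1 - 1/p) for each prime p dividing n
φ(48) = 48 × (1 - 1/2) × (1 - 1/3) = 16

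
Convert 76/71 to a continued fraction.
[1; 14, 5]

Euclidean algorithm steps:
76 = 1 × 71 + 5
71 = 14 × 5 + 1
5 = 5 × 1 + 0
Continued fraction: [1; 14, 5]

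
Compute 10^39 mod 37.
1

Repeated squaring. Binary of 39 = 100111.
10^1 ≡ 10 (mod 37); 10^2 ≡ 26 (mod 37); 10^4 ≡ 10 (mod 37); 10^8 ≡ 26 (mod 37); 10^16 ≡ 10 (mod 37); 10^32 ≡ 26 (mod 37)
10^39 = 10^1 × 10^2 × 10^4 × 10^32 ≡ 1 (mod 37)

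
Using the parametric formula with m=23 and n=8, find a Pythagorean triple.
(465, 368, 593)

Euclid's formula: a = m² - n², b = 2mn, c = m² + n²
m = 23, n = 8
a = 23² - 8² = 529 - 64 = 465
b = 2 × 23 × 8 = 368
c = 23² + 8² = 529 + 64 = 593
Verification: 465² + 368² = 216225 + 135424 = 351649 = 593² ✓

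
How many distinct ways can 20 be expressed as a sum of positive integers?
627

p(n) counts ways to write n as a sum of positive integers (order ignored).
Euler's pentagonal recurrence: p(k) = p(k-1) + p(k-2) - p(k-5) - p(k-7) + p(k-12) + p(k-15) - ... (offsets j(3j∓1)/2, signs ++--, p(0)=1, p(<0)=0).
DP table for k = 0..19: p(0)=1, p(1)=1, p(2)=2, p(3)=3, p(4)=5, p(5)=7, p(6)=11, p(7)=15, p(8)=22, p(9)=30, p(10)=42, p(11)=56, p(12)=77, p(13)=101, p(14)=135, p(15)=176, p(16)=231, p(17)=297, p(18)=385, p(19)=490.
Final step: p(20) = p(19) + p(18) - p(15) - p(13) + p(8) + p(5)
= 490 + 385 - 176 - 101 + 22 + 7
= 627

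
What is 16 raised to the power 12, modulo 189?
127

Repeated squaring. Binary of 12 = 1100.
16^1 ≡ 16 (mod 189); 16^2 ≡ 67 (mod 189); 16^4 ≡ 142 (mod 189); 16^8 ≡ 130 (mod 189)
16^12 = 16^4 × 16^8 ≡ 127 (mod 189)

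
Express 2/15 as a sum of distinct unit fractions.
1/8 + 1/120

Greedy algorithm:
2/15: ceiling(15/2) = 8, use 1/8
1/120: ceiling(120/1) = 120, use 1/120
Result: 2/15 = 1/8 + 1/120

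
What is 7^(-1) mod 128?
55

gcd(7, 128) = 1, so the inverse exists.
Extended Euclidean algorithm on (128, 7):
128 = 18 × 7 + 2  ⟹  2 = (1)·128 + (-18)·7
7 = 3 × 2 + 1  ⟹  1 = (-3)·128 + (55)·7
So (55)·7 ≡ 1 (mod 128), i.e. 7^(-1) ≡ 55 (mod 128).
Check: 7 × 55 = 385 ≡ 1 (mod 128)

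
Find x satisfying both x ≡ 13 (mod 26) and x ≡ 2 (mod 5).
117

Using Chinese Remainder Theorem:
M = 26 × 5 = 130
M1 = 5, M2 = 26
y1 = 5^(-1) mod 26 = 21
y2 = 26^(-1) mod 5 = 1
x = (13×5×21 + 2×26×1) mod 130 = 117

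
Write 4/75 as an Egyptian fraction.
1/19 + 1/1425

Greedy algorithm:
4/75: ceiling(75/4) = 19, use 1/19
1/1425: ceiling(1425/1) = 1425, use 1/1425
Result: 4/75 = 1/19 + 1/1425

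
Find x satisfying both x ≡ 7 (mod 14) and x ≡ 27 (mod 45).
567

Using Chinese Remainder Theorem:
M = 14 × 45 = 630
M1 = 45, M2 = 14
y1 = 45^(-1) mod 14 = 5
y2 = 14^(-1) mod 45 = 29
x = (7×45×5 + 27×14×29) mod 630 = 567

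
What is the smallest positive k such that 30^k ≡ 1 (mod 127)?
63

127 is prime, so ord(30) divides φ(127) = 126.
Divisors of 126: 1, 2, 3, 6, 7, 9, 14, 18, 21, 42, 63, 126.
Repeated squaring: 30^1 ≡ 30, 30^2 ≡ 11, 30^4 ≡ 121, 30^8 ≡ 36, 30^16 ≡ 26, 30^32 ≡ 41, 30^64 ≡ 30 (mod 127).
Test 30^d mod 127 for each divisor d in increasing order:
30^1 ≡ 30
30^2 ≡ 11
30^3 = 30^2·30^1 ≡ 76
30^6 = 30^4·30^2 ≡ 61
30^7 = 30^4·30^2·30^1 ≡ 52
30^9 = 30^8·30^1 ≡ 64
30^14 = 30^8·30^4·30^2 ≡ 37
30^18 = 30^16·30^2 ≡ 32
30^21 = 30^16·30^4·30^1 ≡ 19
30^42 = 30^32·30^8·30^2 ≡ 107
30^63 = 30^32·30^16·30^8·30^4·30^2·30^1 ≡ 1  ← first divisor giving 1
The order is 63.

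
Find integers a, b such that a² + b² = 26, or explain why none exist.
1² + 5² (a=1, b=5)

Factorization: 26 = 2 × 13
By Fermat: n is sum of two squares iff every prime p ≡ 3 (mod 4) appears to even power.
All primes ≡ 3 (mod 4) appear to even power.
Search a = 0, 1, 2, … for 26 - a² a perfect square: first hit at a = 1: 26 - 1 = 25 = 5².
26 = 1² + 5² = 1 + 25 ✓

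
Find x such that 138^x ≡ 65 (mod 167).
118

Baby-step giant-step with step n = ⌈√167⌉ = 13.
Baby steps 138^j mod 167 (j:value) for j=0..12: 0:1, 1:138, 2:6, 3:160, 4:36, 5:125, 6:49, 7:82, 8:127, 9:158, 10:94, 11:113, 12:63.
Giant-step multiplier: 138^(-13) ≡ 138^(166-13) = 138^153 ≡ 117 (mod 167).
Giant steps γ_i = 65·117^i mod 167: γ_0=65, γ_1=90, γ_2=9, γ_3=51, γ_4=122, γ_5=79, γ_6=58, γ_7=106, γ_8=44, γ_9=138 (in table at j=1).
x = i·n + j = 9·13 + 1 = 118.
Check: 138^118 ≡ 65 (mod 167).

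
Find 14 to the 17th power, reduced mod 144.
128

Repeated squaring. Binary of 17 = 10001.
14^1 ≡ 14 (mod 144); 14^2 ≡ 52 (mod 144); 14^4 ≡ 112 (mod 144); 14^8 ≡ 16 (mod 144); 14^16 ≡ 112 (mod 144)
14^17 = 14^1 × 14^16 ≡ 128 (mod 144)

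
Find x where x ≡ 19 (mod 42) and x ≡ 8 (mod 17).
229

Using Chinese Remainder Theorem:
M = 42 × 17 = 714
M1 = 17, M2 = 42
y1 = 17^(-1) mod 42 = 5
y2 = 42^(-1) mod 17 = 15
x = (19×17×5 + 8×42×15) mod 714 = 229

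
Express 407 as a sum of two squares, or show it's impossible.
Not possible

Factorization: 407 = 11 × 37
By Fermat: n is sum of two squares iff every prime p ≡ 3 (mod 4) appears to even power.
Prime(s) ≡ 3 (mod 4) with odd exponent: [(11, 1)]
Therefore 407 cannot be expressed as a² + b².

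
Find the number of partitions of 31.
6842

p(n) counts ways to write n as a sum of positive integers (order ignored).
Euler's pentagonal recurrence: p(k) = p(k-1) + p(k-2) - p(k-5) - p(k-7) + p(k-12) + p(k-15) - ... (offsets j(3j∓1)/2, signs ++--, p(0)=1, p(<0)=0).
DP table for k = 0..30: p(0)=1, p(1)=1, p(2)=2, p(3)=3, p(4)=5, p(5)=7, p(6)=11, p(7)=15, p(8)=22, p(9)=30, p(10)=42, p(11)=56, p(12)=77, p(13)=101, p(14)=135, p(15)=176, p(16)=231, p(17)=297, p(18)=385, p(19)=490, p(20)=627, p(21)=792, p(22)=1002, p(23)=1255, p(24)=1575, p(25)=1958, p(26)=2436, p(27)=3010, p(28)=3718, p(29)=4565, p(30)=5604.
Final step: p(31) = p(30) + p(29) - p(26) - p(24) + p(19) + p(16) - p(9) - p(5)
= 5604 + 4565 - 2436 - 1575 + 490 + 231 - 30 - 7
= 6842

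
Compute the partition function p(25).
1958

p(n) counts ways to write n as a sum of positive integers (order ignored).
Euler's pentagonal recurrence: p(k) = p(k-1) + p(k-2) - p(k-5) - p(k-7) + p(k-12) + p(k-15) - ... (offsets j(3j∓1)/2, signs ++--, p(0)=1, p(<0)=0).
DP table for k = 0..24: p(0)=1, p(1)=1, p(2)=2, p(3)=3, p(4)=5, p(5)=7, p(6)=11, p(7)=15, p(8)=22, p(9)=30, p(10)=42, p(11)=56, p(12)=77, p(13)=101, p(14)=135, p(15)=176, p(16)=231, p(17)=297, p(18)=385, p(19)=490, p(20)=627, p(21)=792, p(22)=1002, p(23)=1255, p(24)=1575.
Final step: p(25) = p(24) + p(23) - p(20) - p(18) + p(13) + p(10) - p(3)
= 1575 + 1255 - 627 - 385 + 101 + 42 - 3
= 1958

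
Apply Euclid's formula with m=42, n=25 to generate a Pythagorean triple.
(1139, 2100, 2389)

Euclid's formula: a = m² - n², b = 2mn, c = m² + n²
m = 42, n = 25
a = 42² - 25² = 1764 - 625 = 1139
b = 2 × 42 × 25 = 2100
c = 42² + 25² = 1764 + 625 = 2389
Verification: 1139² + 2100² = 1297321 + 4410000 = 5707321 = 2389² ✓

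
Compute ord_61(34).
5

61 is prime, so ord(34) divides φ(61) = 60.
Divisors of 60: 1, 2, 3, 4, 5, 6, 10, 12, 15, 20, 30, 60.
Repeated squaring: 34^1 ≡ 34, 34^2 ≡ 58, 34^4 ≡ 9, 34^8 ≡ 20, 34^16 ≡ 34, 34^32 ≡ 58 (mod 61).
Test 34^d mod 61 for each divisor d in increasing order:
34^1 ≡ 34
34^2 ≡ 58
34^3 = 34^2·34^1 ≡ 20
34^4 ≡ 9
34^5 = 34^4·34^1 ≡ 1  ← first divisor giving 1
The order is 5.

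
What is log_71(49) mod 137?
108

Baby-step giant-step with step n = ⌈√137⌉ = 12.
Baby steps 71^j mod 137 (j:value) for j=0..11: 0:1, 1:71, 2:109, 3:67, 4:99, 5:42, 6:105, 7:57, 8:74, 9:48, 10:120, 11:26.
Giant-step multiplier: 71^(-12) ≡ 71^(136-12) = 71^124 ≡ 78 (mod 137).
Giant steps γ_i = 49·78^i mod 137: γ_0=49, γ_1=123, γ_2=4, γ_3=38, γ_4=87, γ_5=73, γ_6=77, γ_7=115, γ_8=65, γ_9=1 (in table at j=0).
x = i·n + j = 9·12 + 0 = 108.
Check: 71^108 ≡ 49 (mod 137).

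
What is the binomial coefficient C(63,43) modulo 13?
7

Using Lucas' theorem:
Write n=63 and k=43 in base 13:
n in base 13: [4, 11]
k in base 13: [3, 4]
C(63,43) mod 13 = ∏ C(n_i, k_i) mod 13
Digit binomials (mod 13): C(4,3) = 4; C(11,4) = 330 ≡ 5
Product: 4 × 5 = 20 ≡ 7 (mod 13)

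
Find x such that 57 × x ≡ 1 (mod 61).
15

gcd(57, 61) = 1, so the inverse exists.
Extended Euclidean algorithm on (61, 57):
61 = 1 × 57 + 4  ⟹  4 = (1)·61 + (-1)·57
57 = 14 × 4 + 1  ⟹  1 = (-14)·61 + (15)·57
So (15)·57 ≡ 1 (mod 61), i.e. 57^(-1) ≡ 15 (mod 61).
Check: 57 × 15 = 855 ≡ 1 (mod 61)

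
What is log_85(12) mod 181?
178

Baby-step giant-step with step n = ⌈√181⌉ = 14.
Baby steps 85^j mod 181 (j:value) for j=0..13: 0:1, 1:85, 2:166, 3:173, 4:44, 5:120, 6:64, 7:10, 8:126, 9:31, 10:101, 11:78, 12:114, 13:97.
Giant-step multiplier: 85^(-14) ≡ 85^(180-14) = 85^166 ≡ 143 (mod 181).
Giant steps γ_i = 12·143^i mod 181: γ_0=12, γ_1=87, γ_2=133, γ_3=14, γ_4=11, γ_5=125, γ_6=137, γ_7=43, γ_8=176, γ_9=9, γ_10=20, γ_11=145, γ_12=101 (in table at j=10).
x = i·n + j = 12·14 + 10 = 178.
Check: 85^178 ≡ 12 (mod 181).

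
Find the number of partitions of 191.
1820701100652

p(n) counts ways to write n as a sum of positive integers (order ignored).
Euler's pentagonal recurrence: p(k) = p(k-1) + p(k-2) - p(k-5) - p(k-7) + p(k-12) + p(k-15) - ... (offsets j(3j∓1)/2, signs ++--, p(0)=1, p(<0)=0).
DP table for k = 0..190: p(0)=1, p(1)=1, p(2)=2, p(3)=3, p(4)=5, p(5)=7, p(6)=11, p(7)=15, p(8)=22, p(9)=30, p(10)=42, p(11)=56, p(12)=77, p(13)=101, p(14)=135, p(15)=176, p(16)=231, p(17)=297, p(18)=385, p(19)=490, p(20)=627, p(21)=792, p(22)=1002, p(23)=1255, p(24)=1575, p(25)=1958, p(26)=2436, p(27)=3010, p(28)=3718, p(29)=4565, p(30)=5604, p(31)=6842, p(32)=8349, p(33)=10143, p(34)=12310, p(35)=14883, p(36)=17977, p(37)=21637, p(38)=26015, p(39)=31185, p(40)=37338, p(41)=44583, p(42)=53174, p(43)=63261, p(44)=75175, p(45)=89134, p(46)=105558, p(47)=124754, p(48)=147273, p(49)=173525, p(50)=204226, p(51)=239943, p(52)=281589, p(53)=329931, p(54)=386155, p(55)=451276, p(56)=526823, p(57)=614154, p(58)=715220, p(59)=831820, p(60)=966467, p(61)=1121505, p(62)=1300156, p(63)=1505499, p(64)=1741630, p(65)=2012558, p(66)=2323520, p(67)=2679689, p(68)=3087735, p(69)=3554345, p(70)=4087968, p(71)=4697205, p(72)=5392783, p(73)=6185689, p(74)=7089500, p(75)=8118264, p(76)=9289091, p(77)=10619863, p(78)=12132164, p(79)=13848650, p(80)=15796476, p(81)=18004327, p(82)=20506255, p(83)=23338469, p(84)=26543660, p(85)=30167357, p(86)=34262962, p(87)=38887673, p(88)=44108109, p(89)=49995925, p(90)=56634173, p(91)=64112359, p(92)=72533807, p(93)=82010177, p(94)=92669720, p(95)=104651419, p(96)=118114304, p(97)=133230930, p(98)=150198136, p(99)=169229875, p(100)=190569292, p(101)=214481126, p(102)=241265379, p(103)=271248950, p(104)=304801365, p(105)=342325709, p(106)=384276336, p(107)=431149389, p(108)=483502844, p(109)=541946240, p(110)=607163746, p(111)=679903203, p(112)=761002156, p(113)=851376628, p(114)=952050665, p(115)=1064144451, p(116)=1188908248, p(117)=1327710076, p(118)=1482074143, p(119)=1653668665, p(120)=1844349560, p(121)=2056148051, p(122)=2291320912, p(123)=2552338241, p(124)=2841940500, p(125)=3163127352, p(126)=3519222692, p(127)=3913864295, p(128)=4351078600, p(129)=4835271870, p(130)=5371315400, p(131)=5964539504, p(132)=6620830889, p(133)=7346629512, p(134)=8149040695, p(135)=9035836076, p(136)=10015581680, p(137)=11097645016, p(138)=12292341831, p(139)=13610949895, p(140)=15065878135, p(141)=16670689208, p(142)=18440293320, p(143)=20390982757, p(144)=22540654445, p(145)=24908858009, p(146)=27517052599, p(147)=30388671978, p(148)=33549419497, p(149)=37027355200, p(150)=40853235313, p(151)=45060624582, p(152)=49686288421, p(153)=54770336324, p(154)=60356673280, p(155)=66493182097, p(156)=73232243759, p(157)=80630964769, p(158)=88751778802, p(159)=97662728555, p(160)=107438159466, p(161)=118159068427, p(162)=129913904637, p(163)=142798995930, p(164)=156919475295, p(165)=172389800255, p(166)=189334822579, p(167)=207890420102, p(168)=228204732751, p(169)=250438925115, p(170)=274768617130, p(171)=301384802048, p(172)=330495499613, p(173)=362326859895, p(174)=397125074750, p(175)=435157697830, p(176)=476715857290, p(177)=522115831195, p(178)=571701605655, p(179)=625846753120, p(180)=684957390936, p(181)=749474411781, p(182)=819876908323, p(183)=896684817527, p(184)=980462880430, p(185)=1071823774337, p(186)=1171432692373, p(187)=1280011042268, p(188)=1398341745571, p(189)=1527273599625, p(190)=1667727404093.
Final step: p(191) = p(190) + p(189) - p(186) - p(184) + p(179) + p(176) - p(169) - p(165) + p(156) + p(151) - p(140) - p(134) + p(121) + p(114) - p(99) - p(91) + p(74) + p(65) - p(46) - p(36) + p(15) + p(4)
= 1667727404093 + 1527273599625 - 1171432692373 - 980462880430 + 625846753120 + 476715857290 - 250438925115 - 172389800255 + 73232243759 + 45060624582 - 15065878135 - 8149040695 + 2056148051 + 952050665 - 169229875 - 64112359 + 7089500 + 2012558 - 105558 - 17977 + 176 + 5
= 1820701100652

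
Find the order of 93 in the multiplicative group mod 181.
36

181 is prime, so ord(93) divides φ(181) = 180.
Divisors of 180: 1, 2, 3, 4, 5, 6, 9, 10, 12, 15, 18, 20, 30, 36, 45, 60, 90, 180.
Repeated squaring: 93^1 ≡ 93, 93^2 ≡ 142, 93^4 ≡ 73, 93^8 ≡ 80, 93^16 ≡ 65, 93^32 ≡ 62, 93^64 ≡ 43, 93^128 ≡ 39 (mod 181).
Test 93^d mod 181 for each divisor d in increasing order:
93^1 ≡ 93
93^2 ≡ 142
93^3 = 93^2·93^1 ≡ 174
93^4 ≡ 73
93^5 = 93^4·93^1 ≡ 92
93^6 = 93^4·93^2 ≡ 49
93^9 = 93^8·93^1 ≡ 19
93^10 = 93^8·93^2 ≡ 138
93^12 = 93^8·93^4 ≡ 48
93^15 = 93^8·93^4·93^2·93^1 ≡ 26
93^18 = 93^16·93^2 ≡ 180
93^20 = 93^16·93^4 ≡ 39
93^30 = 93^16·93^8·93^4·93^2 ≡ 133
93^36 = 93^32·93^4 ≡ 1  ← first divisor giving 1
The order is 36.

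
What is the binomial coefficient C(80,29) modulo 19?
0

Using Lucas' theorem:
Write n=80 and k=29 in base 19:
n in base 19: [4, 4]
k in base 19: [1, 10]
C(80,29) mod 19 = ∏ C(n_i, k_i) mod 19
Digit binomials (mod 19): C(4,1) = 4; C(4,10) = 0 (k_i > n_i)
Product: 4 × 0 = 0 ≡ 0 (mod 19)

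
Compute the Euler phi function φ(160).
64

160 = 2^5 × 5
φ(n) = n × ∏(1 - 1/p) for each prime p dividing n
φ(160) = 160 × (1 - 1/2) × (1 - 1/5) = 64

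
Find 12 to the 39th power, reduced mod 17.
7

Repeated squaring. Binary of 39 = 100111.
12^1 ≡ 12 (mod 17); 12^2 ≡ 8 (mod 17); 12^4 ≡ 13 (mod 17); 12^8 ≡ 16 (mod 17); 12^16 ≡ 1 (mod 17); 12^32 ≡ 1 (mod 17)
12^39 = 12^1 × 12^2 × 12^4 × 12^32 ≡ 7 (mod 17)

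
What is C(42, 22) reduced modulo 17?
10

Using Lucas' theorem:
Write n=42 and k=22 in base 17:
n in base 17: [2, 8]
k in base 17: [1, 5]
C(42,22) mod 17 = ∏ C(n_i, k_i) mod 17
Digit binomials (mod 17): C(2,1) = 2; C(8,5) = 56 ≡ 5
Product: 2 × 5 = 10 ≡ 10 (mod 17)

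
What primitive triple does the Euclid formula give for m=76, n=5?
(5751, 760, 5801)

Euclid's formula: a = m² - n², b = 2mn, c = m² + n²
m = 76, n = 5
a = 76² - 5² = 5776 - 25 = 5751
b = 2 × 76 × 5 = 760
c = 76² + 5² = 5776 + 25 = 5801
Verification: 5751² + 760² = 33074001 + 577600 = 33651601 = 5801² ✓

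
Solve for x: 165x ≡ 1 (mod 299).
29

gcd(165, 299) = 1, so the inverse exists.
Extended Euclidean algorithm on (299, 165):
299 = 1 × 165 + 134  ⟹  134 = (1)·299 + (-1)·165
165 = 1 × 134 + 31  ⟹  31 = (-1)·299 + (2)·165
134 = 4 × 31 + 10  ⟹  10 = (5)·299 + (-9)·165
31 = 3 × 10 + 1  ⟹  1 = (-16)·299 + (29)·165
So (29)·165 ≡ 1 (mod 299), i.e. 165^(-1) ≡ 29 (mod 299).
Check: 165 × 29 = 4785 ≡ 1 (mod 299)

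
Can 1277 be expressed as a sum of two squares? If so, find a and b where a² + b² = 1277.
11² + 34² (a=11, b=34)

Factorization: 1277 = 1277
By Fermat: n is sum of two squares iff every prime p ≡ 3 (mod 4) appears to even power.
All primes ≡ 3 (mod 4) appear to even power.
Search a = 0, 1, 2, … for 1277 - a² a perfect square: first hit at a = 11: 1277 - 121 = 1156 = 34².
1277 = 11² + 34² = 121 + 1156 ✓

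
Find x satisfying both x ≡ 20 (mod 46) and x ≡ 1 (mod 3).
112

Using Chinese Remainder Theorem:
M = 46 × 3 = 138
M1 = 3, M2 = 46
y1 = 3^(-1) mod 46 = 31
y2 = 46^(-1) mod 3 = 1
x = (20×3×31 + 1×46×1) mod 138 = 112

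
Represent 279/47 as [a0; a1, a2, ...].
[5; 1, 14, 1, 2]

Euclidean algorithm steps:
279 = 5 × 47 + 44
47 = 1 × 44 + 3
44 = 14 × 3 + 2
3 = 1 × 2 + 1
2 = 2 × 1 + 0
Continued fraction: [5; 1, 14, 1, 2]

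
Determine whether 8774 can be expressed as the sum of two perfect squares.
Not possible

Factorization: 8774 = 2 × 41 × 107
By Fermat: n is sum of two squares iff every prime p ≡ 3 (mod 4) appears to even power.
Prime(s) ≡ 3 (mod 4) with odd exponent: [(107, 1)]
Therefore 8774 cannot be expressed as a² + b².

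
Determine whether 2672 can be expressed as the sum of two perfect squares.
Not possible

Factorization: 2672 = 2^4 × 167
By Fermat: n is sum of two squares iff every prime p ≡ 3 (mod 4) appears to even power.
Prime(s) ≡ 3 (mod 4) with odd exponent: [(167, 1)]
Therefore 2672 cannot be expressed as a² + b².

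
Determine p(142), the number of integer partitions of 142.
18440293320

p(n) counts ways to write n as a sum of positive integers (order ignored).
Euler's pentagonal recurrence: p(k) = p(k-1) + p(k-2) - p(k-5) - p(k-7) + p(k-12) + p(k-15) - ... (offsets j(3j∓1)/2, signs ++--, p(0)=1, p(<0)=0).
DP table for k = 0..141: p(0)=1, p(1)=1, p(2)=2, p(3)=3, p(4)=5, p(5)=7, p(6)=11, p(7)=15, p(8)=22, p(9)=30, p(10)=42, p(11)=56, p(12)=77, p(13)=101, p(14)=135, p(15)=176, p(16)=231, p(17)=297, p(18)=385, p(19)=490, p(20)=627, p(21)=792, p(22)=1002, p(23)=1255, p(24)=1575, p(25)=1958, p(26)=2436, p(27)=3010, p(28)=3718, p(29)=4565, p(30)=5604, p(31)=6842, p(32)=8349, p(33)=10143, p(34)=12310, p(35)=14883, p(36)=17977, p(37)=21637, p(38)=26015, p(39)=31185, p(40)=37338, p(41)=44583, p(42)=53174, p(43)=63261, p(44)=75175, p(45)=89134, p(46)=105558, p(47)=124754, p(48)=147273, p(49)=173525, p(50)=204226, p(51)=239943, p(52)=281589, p(53)=329931, p(54)=386155, p(55)=451276, p(56)=526823, p(57)=614154, p(58)=715220, p(59)=831820, p(60)=966467, p(61)=1121505, p(62)=1300156, p(63)=1505499, p(64)=1741630, p(65)=2012558, p(66)=2323520, p(67)=2679689, p(68)=3087735, p(69)=3554345, p(70)=4087968, p(71)=4697205, p(72)=5392783, p(73)=6185689, p(74)=7089500, p(75)=8118264, p(76)=9289091, p(77)=10619863, p(78)=12132164, p(79)=13848650, p(80)=15796476, p(81)=18004327, p(82)=20506255, p(83)=23338469, p(84)=26543660, p(85)=30167357, p(86)=34262962, p(87)=38887673, p(88)=44108109, p(89)=49995925, p(90)=56634173, p(91)=64112359, p(92)=72533807, p(93)=82010177, p(94)=92669720, p(95)=104651419, p(96)=118114304, p(97)=133230930, p(98)=150198136, p(99)=169229875, p(100)=190569292, p(101)=214481126, p(102)=241265379, p(103)=271248950, p(104)=304801365, p(105)=342325709, p(106)=384276336, p(107)=431149389, p(108)=483502844, p(109)=541946240, p(110)=607163746, p(111)=679903203, p(112)=761002156, p(113)=851376628, p(114)=952050665, p(115)=1064144451, p(116)=1188908248, p(117)=1327710076, p(118)=1482074143, p(119)=1653668665, p(120)=1844349560, p(121)=2056148051, p(122)=2291320912, p(123)=2552338241, p(124)=2841940500, p(125)=3163127352, p(126)=3519222692, p(127)=3913864295, p(128)=4351078600, p(129)=4835271870, p(130)=5371315400, p(131)=5964539504, p(132)=6620830889, p(133)=7346629512, p(134)=8149040695, p(135)=9035836076, p(136)=10015581680, p(137)=11097645016, p(138)=12292341831, p(139)=13610949895, p(140)=15065878135, p(141)=16670689208.
Final step: p(142) = p(141) + p(140) - p(137) - p(135) + p(130) + p(127) - p(120) - p(116) + p(107) + p(102) - p(91) - p(85) + p(72) + p(65) - p(50) - p(42) + p(25) + p(16)
= 16670689208 + 15065878135 - 11097645016 - 9035836076 + 5371315400 + 3913864295 - 1844349560 - 1188908248 + 431149389 + 241265379 - 64112359 - 30167357 + 5392783 + 2012558 - 204226 - 53174 + 1958 + 231
= 18440293320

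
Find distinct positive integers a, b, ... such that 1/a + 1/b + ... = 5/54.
1/11 + 1/594

Greedy algorithm:
5/54: ceiling(54/5) = 11, use 1/11
1/594: ceiling(594/1) = 594, use 1/594
Result: 5/54 = 1/11 + 1/594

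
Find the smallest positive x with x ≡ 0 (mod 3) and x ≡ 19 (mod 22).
63

Using Chinese Remainder Theorem:
M = 3 × 22 = 66
M1 = 22, M2 = 3
y1 = 22^(-1) mod 3 = 1
y2 = 3^(-1) mod 22 = 15
x = (0×22×1 + 19×3×15) mod 66 = 63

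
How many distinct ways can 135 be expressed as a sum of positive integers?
9035836076

p(n) counts ways to write n as a sum of positive integers (order ignored).
Euler's pentagonal recurrence: p(k) = p(k-1) + p(k-2) - p(k-5) - p(k-7) + p(k-12) + p(k-15) - ... (offsets j(3j∓1)/2, signs ++--, p(0)=1, p(<0)=0).
DP table for k = 0..134: p(0)=1, p(1)=1, p(2)=2, p(3)=3, p(4)=5, p(5)=7, p(6)=11, p(7)=15, p(8)=22, p(9)=30, p(10)=42, p(11)=56, p(12)=77, p(13)=101, p(14)=135, p(15)=176, p(16)=231, p(17)=297, p(18)=385, p(19)=490, p(20)=627, p(21)=792, p(22)=1002, p(23)=1255, p(24)=1575, p(25)=1958, p(26)=2436, p(27)=3010, p(28)=3718, p(29)=4565, p(30)=5604, p(31)=6842, p(32)=8349, p(33)=10143, p(34)=12310, p(35)=14883, p(36)=17977, p(37)=21637, p(38)=26015, p(39)=31185, p(40)=37338, p(41)=44583, p(42)=53174, p(43)=63261, p(44)=75175, p(45)=89134, p(46)=105558, p(47)=124754, p(48)=147273, p(49)=173525, p(50)=204226, p(51)=239943, p(52)=281589, p(53)=329931, p(54)=386155, p(55)=451276, p(56)=526823, p(57)=614154, p(58)=715220, p(59)=831820, p(60)=966467, p(61)=1121505, p(62)=1300156, p(63)=1505499, p(64)=1741630, p(65)=2012558, p(66)=2323520, p(67)=2679689, p(68)=3087735, p(69)=3554345, p(70)=4087968, p(71)=4697205, p(72)=5392783, p(73)=6185689, p(74)=7089500, p(75)=8118264, p(76)=9289091, p(77)=10619863, p(78)=12132164, p(79)=13848650, p(80)=15796476, p(81)=18004327, p(82)=20506255, p(83)=23338469, p(84)=26543660, p(85)=30167357, p(86)=34262962, p(87)=38887673, p(88)=44108109, p(89)=49995925, p(90)=56634173, p(91)=64112359, p(92)=72533807, p(93)=82010177, p(94)=92669720, p(95)=104651419, p(96)=118114304, p(97)=133230930, p(98)=150198136, p(99)=169229875, p(100)=190569292, p(101)=214481126, p(102)=241265379, p(103)=271248950, p(104)=304801365, p(105)=342325709, p(106)=384276336, p(107)=431149389, p(108)=483502844, p(109)=541946240, p(110)=607163746, p(111)=679903203, p(112)=761002156, p(113)=851376628, p(114)=952050665, p(115)=1064144451, p(116)=1188908248, p(117)=1327710076, p(118)=1482074143, p(119)=1653668665, p(120)=1844349560, p(121)=2056148051, p(122)=2291320912, p(123)=2552338241, p(124)=2841940500, p(125)=3163127352, p(126)=3519222692, p(127)=3913864295, p(128)=4351078600, p(129)=4835271870, p(130)=5371315400, p(131)=5964539504, p(132)=6620830889, p(133)=7346629512, p(134)=8149040695.
Final step: p(135) = p(134) + p(133) - p(130) - p(128) + p(123) + p(120) - p(113) - p(109) + p(100) + p(95) - p(84) - p(78) + p(65) + p(58) - p(43) - p(35) + p(18) + p(9)
= 8149040695 + 7346629512 - 5371315400 - 4351078600 + 2552338241 + 1844349560 - 851376628 - 541946240 + 190569292 + 104651419 - 26543660 - 12132164 + 2012558 + 715220 - 63261 - 14883 + 385 + 30
= 9035836076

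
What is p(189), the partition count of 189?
1527273599625

p(n) counts ways to write n as a sum of positive integers (order ignored).
Euler's pentagonal recurrence: p(k) = p(k-1) + p(k-2) - p(k-5) - p(k-7) + p(k-12) + p(k-15) - ... (offsets j(3j∓1)/2, signs ++--, p(0)=1, p(<0)=0).
DP table for k = 0..188: p(0)=1, p(1)=1, p(2)=2, p(3)=3, p(4)=5, p(5)=7, p(6)=11, p(7)=15, p(8)=22, p(9)=30, p(10)=42, p(11)=56, p(12)=77, p(13)=101, p(14)=135, p(15)=176, p(16)=231, p(17)=297, p(18)=385, p(19)=490, p(20)=627, p(21)=792, p(22)=1002, p(23)=1255, p(24)=1575, p(25)=1958, p(26)=2436, p(27)=3010, p(28)=3718, p(29)=4565, p(30)=5604, p(31)=6842, p(32)=8349, p(33)=10143, p(34)=12310, p(35)=14883, p(36)=17977, p(37)=21637, p(38)=26015, p(39)=31185, p(40)=37338, p(41)=44583, p(42)=53174, p(43)=63261, p(44)=75175, p(45)=89134, p(46)=105558, p(47)=124754, p(48)=147273, p(49)=173525, p(50)=204226, p(51)=239943, p(52)=281589, p(53)=329931, p(54)=386155, p(55)=451276, p(56)=526823, p(57)=614154, p(58)=715220, p(59)=831820, p(60)=966467, p(61)=1121505, p(62)=1300156, p(63)=1505499, p(64)=1741630, p(65)=2012558, p(66)=2323520, p(67)=2679689, p(68)=3087735, p(69)=3554345, p(70)=4087968, p(71)=4697205, p(72)=5392783, p(73)=6185689, p(74)=7089500, p(75)=8118264, p(76)=9289091, p(77)=10619863, p(78)=12132164, p(79)=13848650, p(80)=15796476, p(81)=18004327, p(82)=20506255, p(83)=23338469, p(84)=26543660, p(85)=30167357, p(86)=34262962, p(87)=38887673, p(88)=44108109, p(89)=49995925, p(90)=56634173, p(91)=64112359, p(92)=72533807, p(93)=82010177, p(94)=92669720, p(95)=104651419, p(96)=118114304, p(97)=133230930, p(98)=150198136, p(99)=169229875, p(100)=190569292, p(101)=214481126, p(102)=241265379, p(103)=271248950, p(104)=304801365, p(105)=342325709, p(106)=384276336, p(107)=431149389, p(108)=483502844, p(109)=541946240, p(110)=607163746, p(111)=679903203, p(112)=761002156, p(113)=851376628, p(114)=952050665, p(115)=1064144451, p(116)=1188908248, p(117)=1327710076, p(118)=1482074143, p(119)=1653668665, p(120)=1844349560, p(121)=2056148051, p(122)=2291320912, p(123)=2552338241, p(124)=2841940500, p(125)=3163127352, p(126)=3519222692, p(127)=3913864295, p(128)=4351078600, p(129)=4835271870, p(130)=5371315400, p(131)=5964539504, p(132)=6620830889, p(133)=7346629512, p(134)=8149040695, p(135)=9035836076, p(136)=10015581680, p(137)=11097645016, p(138)=12292341831, p(139)=13610949895, p(140)=15065878135, p(141)=16670689208, p(142)=18440293320, p(143)=20390982757, p(144)=22540654445, p(145)=24908858009, p(146)=27517052599, p(147)=30388671978, p(148)=33549419497, p(149)=37027355200, p(150)=40853235313, p(151)=45060624582, p(152)=49686288421, p(153)=54770336324, p(154)=60356673280, p(155)=66493182097, p(156)=73232243759, p(157)=80630964769, p(158)=88751778802, p(159)=97662728555, p(160)=107438159466, p(161)=118159068427, p(162)=129913904637, p(163)=142798995930, p(164)=156919475295, p(165)=172389800255, p(166)=189334822579, p(167)=207890420102, p(168)=228204732751, p(169)=250438925115, p(170)=274768617130, p(171)=301384802048, p(172)=330495499613, p(173)=362326859895, p(174)=397125074750, p(175)=435157697830, p(176)=476715857290, p(177)=522115831195, p(178)=571701605655, p(179)=625846753120, p(180)=684957390936, p(181)=749474411781, p(182)=819876908323, p(183)=896684817527, p(184)=980462880430, p(185)=1071823774337, p(186)=1171432692373, p(187)=1280011042268, p(188)=1398341745571.
Final step: p(189) = p(188) + p(187) - p(184) - p(182) + p(177) + p(174) - p(167) - p(163) + p(154) + p(149) - p(138) - p(132) + p(119) + p(112) - p(97) - p(89) + p(72) + p(63) - p(44) - p(34) + p(13) + p(2)
= 1398341745571 + 1280011042268 - 980462880430 - 819876908323 + 522115831195 + 397125074750 - 207890420102 - 142798995930 + 60356673280 + 37027355200 - 12292341831 - 6620830889 + 1653668665 + 761002156 - 133230930 - 49995925 + 5392783 + 1505499 - 75175 - 12310 + 101 + 2
= 1527273599625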